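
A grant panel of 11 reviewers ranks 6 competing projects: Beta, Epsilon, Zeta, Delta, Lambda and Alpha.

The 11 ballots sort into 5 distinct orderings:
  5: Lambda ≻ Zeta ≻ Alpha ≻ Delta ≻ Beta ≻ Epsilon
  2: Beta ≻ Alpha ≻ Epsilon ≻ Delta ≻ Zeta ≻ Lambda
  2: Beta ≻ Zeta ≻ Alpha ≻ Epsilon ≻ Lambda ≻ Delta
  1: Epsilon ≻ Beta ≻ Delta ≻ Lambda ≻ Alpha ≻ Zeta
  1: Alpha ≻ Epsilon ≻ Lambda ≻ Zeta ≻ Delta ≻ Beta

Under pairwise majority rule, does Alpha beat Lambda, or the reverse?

Ballots ranking Alpha above Lambda: 2 + 2 + 1 = 5.
Ballots ranking Lambda above Alpha: 11 − 5 = 6.
Lambda wins the head-to-head 6–5.

Lambda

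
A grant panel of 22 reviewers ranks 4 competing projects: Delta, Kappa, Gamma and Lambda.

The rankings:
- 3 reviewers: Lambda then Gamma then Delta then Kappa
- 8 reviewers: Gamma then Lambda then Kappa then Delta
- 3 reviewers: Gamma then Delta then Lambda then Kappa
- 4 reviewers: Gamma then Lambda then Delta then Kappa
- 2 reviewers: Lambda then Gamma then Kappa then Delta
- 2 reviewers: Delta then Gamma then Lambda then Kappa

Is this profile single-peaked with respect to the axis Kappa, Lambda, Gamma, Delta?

yes

Axis positions: Kappa=1, Lambda=2, Gamma=3, Delta=4.
Bloc 1 (peak Lambda at position 2): ranking walks positions 2-3-4-1, expanding outward from the peak — single-peaked.
Bloc 2 (peak Gamma at position 3): ranking walks positions 3-2-1-4, expanding outward from the peak — single-peaked.
Bloc 3 (peak Gamma at position 3): ranking walks positions 3-4-2-1, expanding outward from the peak — single-peaked.
Bloc 4 (peak Gamma at position 3): ranking walks positions 3-2-4-1, expanding outward from the peak — single-peaked.
Bloc 5 (peak Lambda at position 2): ranking walks positions 2-3-1-4, expanding outward from the peak — single-peaked.
Bloc 6 (peak Delta at position 4): ranking walks positions 4-3-2-1, expanding outward from the peak — single-peaked.
Every ranking is single-peaked on this axis.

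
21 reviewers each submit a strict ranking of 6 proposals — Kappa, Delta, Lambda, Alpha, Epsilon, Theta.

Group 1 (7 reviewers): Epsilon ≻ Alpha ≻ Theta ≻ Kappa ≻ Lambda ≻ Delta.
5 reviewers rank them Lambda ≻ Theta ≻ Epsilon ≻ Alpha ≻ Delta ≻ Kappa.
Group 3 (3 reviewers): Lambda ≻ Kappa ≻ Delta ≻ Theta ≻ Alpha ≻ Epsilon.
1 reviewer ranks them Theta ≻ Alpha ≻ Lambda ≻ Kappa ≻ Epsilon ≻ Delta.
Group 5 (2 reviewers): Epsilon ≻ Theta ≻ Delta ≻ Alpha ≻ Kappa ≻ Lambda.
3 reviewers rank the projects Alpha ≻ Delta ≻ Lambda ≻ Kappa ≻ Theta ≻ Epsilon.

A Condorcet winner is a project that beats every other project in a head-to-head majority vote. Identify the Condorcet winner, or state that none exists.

none

Head-to-head results (21 reviewers):
Kappa–Delta: Kappa 11–10.
Kappa–Lambda: Lambda 12–9.
Kappa–Alpha: Alpha 18–3.
Kappa–Epsilon: Epsilon 14–7.
Kappa vs Theta: Theta wins 15–6.
Delta–Lambda: Lambda 16–5.
Delta vs Alpha: Alpha wins 16–5.
Delta–Epsilon: Epsilon 15–6.
Delta vs Theta: Theta, 15–6.
Lambda–Alpha: Alpha 13–8.
Lambda–Epsilon: Lambda 12–9.
Lambda–Theta: Lambda 11–10.
Alpha–Epsilon: Epsilon 14–7.
Alpha vs Theta: Theta, 11–10.
Epsilon vs Theta: Theta, 12–9.
Each project drops at least one matchup (Kappa loses to Lambda; Delta loses to Kappa; Lambda loses to Alpha; Alpha loses to Epsilon; Epsilon loses to Lambda; Theta loses to Lambda); the cycle Lambda → Epsilon → Alpha → Lambda rules out a Condorcet winner.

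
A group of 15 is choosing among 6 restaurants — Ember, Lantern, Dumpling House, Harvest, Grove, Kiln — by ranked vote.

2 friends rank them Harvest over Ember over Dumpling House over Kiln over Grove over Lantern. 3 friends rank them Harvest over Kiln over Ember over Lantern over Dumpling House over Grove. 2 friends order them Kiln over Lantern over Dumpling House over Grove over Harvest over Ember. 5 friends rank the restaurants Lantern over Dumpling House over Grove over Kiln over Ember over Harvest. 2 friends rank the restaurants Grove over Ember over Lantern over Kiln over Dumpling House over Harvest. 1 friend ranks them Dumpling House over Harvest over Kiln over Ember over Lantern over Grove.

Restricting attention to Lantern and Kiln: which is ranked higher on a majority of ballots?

Kiln

Ballots ranking Lantern above Kiln: 5 + 2 = 7.
Ballots ranking Kiln above Lantern: 15 − 7 = 8.
Kiln wins the head-to-head 8–7.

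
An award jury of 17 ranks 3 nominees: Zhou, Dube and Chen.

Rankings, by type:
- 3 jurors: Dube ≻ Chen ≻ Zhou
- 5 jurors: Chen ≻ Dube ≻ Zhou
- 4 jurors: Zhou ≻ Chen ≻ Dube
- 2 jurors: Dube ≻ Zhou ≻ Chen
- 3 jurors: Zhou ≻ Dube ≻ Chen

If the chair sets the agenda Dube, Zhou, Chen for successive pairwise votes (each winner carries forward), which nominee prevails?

Round 1: Dube vs Zhou — 10–7, Dube advances.
Round 2: Dube vs Chen — 8–9, Chen advances.
Chen survives the agenda.

Chen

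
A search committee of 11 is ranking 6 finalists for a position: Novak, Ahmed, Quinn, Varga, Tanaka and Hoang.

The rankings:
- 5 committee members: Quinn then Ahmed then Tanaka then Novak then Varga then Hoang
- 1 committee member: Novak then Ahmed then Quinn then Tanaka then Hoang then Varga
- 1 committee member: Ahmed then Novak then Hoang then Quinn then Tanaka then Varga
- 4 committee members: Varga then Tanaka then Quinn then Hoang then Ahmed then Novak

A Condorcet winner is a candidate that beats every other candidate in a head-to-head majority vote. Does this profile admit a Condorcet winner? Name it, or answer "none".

Quinn

Head-to-head results (11 committee members):
Novak–Ahmed: Ahmed 10–1.
Novak vs Quinn: Quinn, 9–2.
Novak–Varga: Novak 7–4.
Novak vs Tanaka: Tanaka wins 9–2.
Novak vs Hoang: Novak, 7–4.
Ahmed vs Quinn: Quinn wins 9–2.
Ahmed–Varga: Ahmed 7–4.
Ahmed vs Tanaka: Ahmed wins 7–4.
Ahmed vs Hoang: Ahmed wins 7–4.
Quinn vs Varga: Quinn, 7–4.
Quinn vs Tanaka: Quinn, 7–4.
Quinn vs Hoang: Quinn wins 10–1.
Varga vs Tanaka: Tanaka wins 7–4.
Varga vs Hoang: Varga, 9–2.
Tanaka vs Hoang: Tanaka wins 10–1.
Only Quinn has no losses; Quinn is the Condorcet winner.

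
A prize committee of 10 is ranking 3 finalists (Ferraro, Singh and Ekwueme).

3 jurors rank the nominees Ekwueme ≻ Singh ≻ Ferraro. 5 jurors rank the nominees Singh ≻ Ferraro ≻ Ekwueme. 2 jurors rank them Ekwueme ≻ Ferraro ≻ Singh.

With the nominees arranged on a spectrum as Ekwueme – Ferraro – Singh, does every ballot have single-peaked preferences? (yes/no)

no

Axis positions: Ekwueme=1, Ferraro=2, Singh=3.
Cluster 1: ranking walks positions 1-3-2; Singh is ranked above Ferraro even though Ferraro lies between Singh and the peak Ekwueme on the axis — preferences dip and rise again. Not single-peaked.
Cluster 2 (peak Singh at position 3): ranking walks positions 3-2-1, expanding outward from the peak — single-peaked.
Cluster 3 (peak Ekwueme at position 1): ranking walks positions 1-2-3, expanding outward from the peak — single-peaked.
Cluster 1 violates single-peakedness, so the profile is not single-peaked on this axis.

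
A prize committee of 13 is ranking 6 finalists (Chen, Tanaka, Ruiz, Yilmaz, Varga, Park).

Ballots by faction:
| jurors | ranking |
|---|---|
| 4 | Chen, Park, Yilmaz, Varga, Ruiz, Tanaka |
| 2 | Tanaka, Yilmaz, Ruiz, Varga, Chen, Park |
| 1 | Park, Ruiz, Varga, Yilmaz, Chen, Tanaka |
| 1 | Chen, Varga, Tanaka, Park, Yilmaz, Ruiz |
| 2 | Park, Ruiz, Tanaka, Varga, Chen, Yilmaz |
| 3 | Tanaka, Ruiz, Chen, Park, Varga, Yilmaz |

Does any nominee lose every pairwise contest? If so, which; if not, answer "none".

none

Head-to-head results (13 jurors):
Chen vs Tanaka: Tanaka, 7–6.
Chen vs Ruiz: Ruiz, 8–5.
Chen vs Yilmaz: 10 to 3, Chen.
Chen vs Varga: 8 to 5, Chen.
Chen vs Park: Chen preferred on 4+2+1+3 = 10 ballots; Chen wins 10–3.
Tanaka vs Ruiz: Tanaka is ranked higher on 2+1+3 = 6 ballots, Ruiz on 7. Ruiz wins 7–6.
Tanaka vs Yilmaz: Tanaka, 8–5.
Tanaka–Varga: Tanaka 7–6.
Tanaka vs Park: Tanaka is ranked higher on 2+1+3 = 6 ballots, Park on 7. Park wins 7–6.
Ruiz vs Yilmaz: Ruiz preferred on 1+2+3 = 6 ballots; Yilmaz wins 7–6.
Ruiz vs Varga: 2+1+2+3 = 8 for Ruiz, 5 for Varga — Ruiz by 8–5.
Ruiz vs Park: Ruiz preferred on 2+3 = 5 ballots; Park wins 8–5.
Yilmaz vs Varga: Varga, 7–6.
Yilmaz vs Park: Park, 11–2.
Varga vs Park: Park wins 10–3.
Every nominee wins at least one matchup (Chen beats Yilmaz; Tanaka beats Chen; Ruiz beats Chen; Yilmaz beats Ruiz; Varga beats Yilmaz; Park beats Tanaka), so there is no Condorcet loser.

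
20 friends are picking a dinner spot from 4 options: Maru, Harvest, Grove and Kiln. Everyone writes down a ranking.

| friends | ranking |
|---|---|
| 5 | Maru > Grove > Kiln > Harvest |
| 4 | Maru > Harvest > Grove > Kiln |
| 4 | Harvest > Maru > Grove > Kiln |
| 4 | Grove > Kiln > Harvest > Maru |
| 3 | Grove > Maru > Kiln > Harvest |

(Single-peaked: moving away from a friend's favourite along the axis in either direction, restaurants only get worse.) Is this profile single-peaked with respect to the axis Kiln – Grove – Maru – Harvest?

no

Axis positions: Kiln=1, Grove=2, Maru=3, Harvest=4.
Bloc 1 (peak Maru at position 3): ranking walks positions 3-2-1-4, expanding outward from the peak — single-peaked.
Bloc 2 (peak Maru at position 3): ranking walks positions 3-4-2-1, expanding outward from the peak — single-peaked.
Bloc 3 (peak Harvest at position 4): ranking walks positions 4-3-2-1, expanding outward from the peak — single-peaked.
Bloc 4: ranking walks positions 2-1-4-3; Harvest is ranked above Maru even though Maru lies between Harvest and the peak Grove on the axis — preferences dip and rise again. Not single-peaked.
Bloc 5 (peak Grove at position 2): ranking walks positions 2-3-1-4, expanding outward from the peak — single-peaked.
Bloc 4 violates single-peakedness, so the profile is not single-peaked on this axis.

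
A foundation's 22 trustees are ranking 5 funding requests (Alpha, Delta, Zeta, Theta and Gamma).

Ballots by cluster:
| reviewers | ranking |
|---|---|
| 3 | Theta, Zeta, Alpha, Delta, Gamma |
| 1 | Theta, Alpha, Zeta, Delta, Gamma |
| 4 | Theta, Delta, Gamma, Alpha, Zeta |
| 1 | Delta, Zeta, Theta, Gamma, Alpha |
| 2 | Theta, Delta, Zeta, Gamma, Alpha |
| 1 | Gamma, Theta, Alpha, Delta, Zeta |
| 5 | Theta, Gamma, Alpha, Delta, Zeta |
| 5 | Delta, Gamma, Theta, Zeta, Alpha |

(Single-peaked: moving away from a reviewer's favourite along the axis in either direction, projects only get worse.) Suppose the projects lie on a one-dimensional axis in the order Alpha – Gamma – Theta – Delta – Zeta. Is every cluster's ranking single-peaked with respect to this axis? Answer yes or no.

no

Axis positions: Alpha=1, Gamma=2, Theta=3, Delta=4, Zeta=5.
Cluster 1: ranking walks positions 3-5-1-4-2; Zeta is ranked above Delta even though Delta lies between Zeta and the peak Theta on the axis — preferences dip and rise again. Not single-peaked.
Cluster 2: ranking walks positions 3-1-5-4-2; Alpha is ranked above Gamma even though Gamma lies between Alpha and the peak Theta on the axis — preferences dip and rise again. Not single-peaked.
Cluster 3 (peak Theta at position 3): ranking walks positions 3-4-2-1-5, expanding outward from the peak — single-peaked.
Cluster 4 (peak Delta at position 4): ranking walks positions 4-5-3-2-1, expanding outward from the peak — single-peaked.
Cluster 5 (peak Theta at position 3): ranking walks positions 3-4-5-2-1, expanding outward from the peak — single-peaked.
Cluster 6 (peak Gamma at position 2): ranking walks positions 2-3-1-4-5, expanding outward from the peak — single-peaked.
Cluster 7 (peak Theta at position 3): ranking walks positions 3-2-1-4-5, expanding outward from the peak — single-peaked.
Cluster 8: ranking walks positions 4-2-3-5-1; Gamma is ranked above Theta even though Theta lies between Gamma and the peak Delta on the axis — preferences dip and rise again. Not single-peaked.
Cluster 1 violates single-peakedness, so the profile is not single-peaked on this axis.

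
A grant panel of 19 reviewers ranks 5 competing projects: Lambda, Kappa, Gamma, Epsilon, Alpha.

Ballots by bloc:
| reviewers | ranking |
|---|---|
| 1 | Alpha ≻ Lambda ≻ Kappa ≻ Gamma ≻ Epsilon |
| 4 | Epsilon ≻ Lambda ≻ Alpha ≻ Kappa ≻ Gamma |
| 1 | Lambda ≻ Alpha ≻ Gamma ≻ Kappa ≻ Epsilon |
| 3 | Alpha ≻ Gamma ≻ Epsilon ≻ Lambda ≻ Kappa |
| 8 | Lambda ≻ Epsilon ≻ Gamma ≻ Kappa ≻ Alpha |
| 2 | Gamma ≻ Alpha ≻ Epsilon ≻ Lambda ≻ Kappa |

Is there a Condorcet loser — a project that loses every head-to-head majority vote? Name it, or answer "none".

Kappa

Pairwise majorities:
Lambda–Kappa: Lambda 19–0.
Lambda vs Gamma: Lambda, 14–5.
Lambda vs Epsilon: Lambda, 10–9.
Lambda vs Alpha: 13 to 6, Lambda.
Kappa vs Gamma: Gamma, 14–5.
Kappa vs Epsilon: Epsilon wins 17–2.
Kappa vs Alpha: Kappa is ranked higher on 8 ballots, Alpha on 11. Alpha wins 11–8.
Gamma–Epsilon: Epsilon 12–7.
Gamma vs Alpha: 8+2 = 10 for Gamma, 9 for Alpha — Gamma by 10–9.
Epsilon vs Alpha: Epsilon wins 12–7.
Kappa is beaten in every head-to-head and is the Condorcet loser.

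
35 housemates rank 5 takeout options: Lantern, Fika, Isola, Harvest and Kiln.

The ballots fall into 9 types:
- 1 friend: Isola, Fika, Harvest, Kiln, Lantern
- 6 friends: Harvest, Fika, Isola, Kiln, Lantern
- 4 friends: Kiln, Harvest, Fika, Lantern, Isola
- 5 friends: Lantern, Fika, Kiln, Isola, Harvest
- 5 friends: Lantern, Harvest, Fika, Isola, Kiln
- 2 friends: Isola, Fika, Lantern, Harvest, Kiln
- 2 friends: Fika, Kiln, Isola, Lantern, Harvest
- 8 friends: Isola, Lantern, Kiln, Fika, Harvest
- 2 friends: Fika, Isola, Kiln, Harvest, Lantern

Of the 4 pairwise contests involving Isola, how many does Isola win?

Isola against each rival (35 friends):
Isola vs Lantern: Isola, 21–14.
Isola vs Fika: Isola is ranked higher on 1+2+8 = 11 ballots, Fika on 24. Fika wins 24–11.
Isola–Harvest: Isola 20–15.
Isola vs Kiln: Isola, 24–11.
Isola beats Lantern, Harvest, Kiln; loses to Fika — 3 pairwise wins.

3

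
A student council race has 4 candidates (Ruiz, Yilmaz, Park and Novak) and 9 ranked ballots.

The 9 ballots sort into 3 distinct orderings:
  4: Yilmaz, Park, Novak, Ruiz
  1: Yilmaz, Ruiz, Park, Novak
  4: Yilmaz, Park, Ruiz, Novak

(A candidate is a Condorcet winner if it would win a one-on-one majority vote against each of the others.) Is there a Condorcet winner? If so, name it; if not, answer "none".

Head-to-head results (9 voters):
Ruiz vs Yilmaz: 0 for Ruiz, 9 for Yilmaz — Yilmaz by 9–0.
Ruiz vs Park: 1 to 8, Park.
Ruiz vs Novak: Ruiz preferred on 1+4 = 5 ballots; Ruiz wins 5–4.
Yilmaz vs Park: 4+1+4 = 9 for Yilmaz, 0 for Park — Yilmaz by 9–0.
Yilmaz vs Novak: Yilmaz is ranked higher on 4+1+4 = 9 ballots, Novak on 0. Yilmaz wins 9–0.
Park vs Novak: 4+1+4 = 9 for Park, 0 for Novak — Park by 9–0.
Only Yilmaz has no losses; Yilmaz is the Condorcet winner.

Yilmaz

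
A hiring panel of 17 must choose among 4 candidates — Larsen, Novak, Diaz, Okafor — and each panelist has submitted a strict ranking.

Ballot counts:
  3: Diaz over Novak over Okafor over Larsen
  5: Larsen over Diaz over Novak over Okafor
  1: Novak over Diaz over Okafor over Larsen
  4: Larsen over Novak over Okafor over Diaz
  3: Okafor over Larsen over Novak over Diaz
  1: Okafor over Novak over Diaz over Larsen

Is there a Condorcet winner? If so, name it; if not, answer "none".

Larsen

Check each pair by majority over 17 ballots:
Larsen–Novak: Larsen 12–5.
Larsen vs Diaz: Larsen wins 12–5.
Larsen vs Okafor: Larsen, 9–8.
Novak vs Diaz: Novak wins 9–8.
Novak–Okafor: Novak 13–4.
Diaz vs Okafor: Diaz wins 9–8.
Larsen beats each of Novak, Diaz, Okafor — Larsen is the Condorcet winner.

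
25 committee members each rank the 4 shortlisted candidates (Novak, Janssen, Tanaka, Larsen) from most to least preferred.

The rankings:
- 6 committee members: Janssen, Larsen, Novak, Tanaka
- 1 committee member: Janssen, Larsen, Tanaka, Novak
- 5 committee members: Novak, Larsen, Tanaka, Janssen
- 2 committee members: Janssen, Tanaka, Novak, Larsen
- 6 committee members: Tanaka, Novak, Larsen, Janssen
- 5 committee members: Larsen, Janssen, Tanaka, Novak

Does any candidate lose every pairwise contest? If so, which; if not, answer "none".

none

Head-to-head results (25 committee members):
Novak–Janssen: Janssen 14–11.
Novak vs Tanaka: 11 to 14, Tanaka.
Novak vs Larsen: Novak is ranked higher on 5+2+6 = 13 ballots, Larsen on 12. Novak wins 13–12.
Janssen vs Tanaka: 6+1+2+5 = 14 for Janssen, 11 for Tanaka — Janssen by 14–11.
Janssen vs Larsen: Janssen is ranked higher on 6+1+2 = 9 ballots, Larsen on 16. Larsen wins 16–9.
Tanaka vs Larsen: Tanaka is ranked higher on 2+6 = 8 ballots, Larsen on 17. Larsen wins 17–8.
Every candidate wins at least one matchup (Novak beats Larsen; Janssen beats Novak; Tanaka beats Novak; Larsen beats Janssen), so there is no Condorcet loser.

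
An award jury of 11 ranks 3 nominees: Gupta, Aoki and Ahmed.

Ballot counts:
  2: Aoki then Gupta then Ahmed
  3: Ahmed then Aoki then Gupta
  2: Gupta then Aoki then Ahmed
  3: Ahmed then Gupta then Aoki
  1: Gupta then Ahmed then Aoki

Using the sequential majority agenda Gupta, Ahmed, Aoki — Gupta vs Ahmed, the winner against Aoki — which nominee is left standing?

Ahmed

Round 1: Gupta vs Ahmed — 5–6, Ahmed advances.
Round 2: Ahmed vs Aoki — 7–4, Ahmed advances.
Ahmed survives the agenda.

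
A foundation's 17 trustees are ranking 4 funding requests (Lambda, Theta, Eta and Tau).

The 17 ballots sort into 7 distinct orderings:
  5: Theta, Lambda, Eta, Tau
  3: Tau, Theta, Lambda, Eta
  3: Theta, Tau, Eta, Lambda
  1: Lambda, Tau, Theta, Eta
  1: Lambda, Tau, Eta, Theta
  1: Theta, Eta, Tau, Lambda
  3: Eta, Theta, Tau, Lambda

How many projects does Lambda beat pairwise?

Lambda against each rival (17 reviewers):
Lambda vs Theta: 1+1 = 2 for Lambda, 15 for Theta — Theta by 15–2.
Lambda vs Eta: Lambda, 10–7.
Lambda vs Tau: Tau wins 10–7.
Lambda beats Eta; loses to Theta, Tau — 1 pairwise win.

1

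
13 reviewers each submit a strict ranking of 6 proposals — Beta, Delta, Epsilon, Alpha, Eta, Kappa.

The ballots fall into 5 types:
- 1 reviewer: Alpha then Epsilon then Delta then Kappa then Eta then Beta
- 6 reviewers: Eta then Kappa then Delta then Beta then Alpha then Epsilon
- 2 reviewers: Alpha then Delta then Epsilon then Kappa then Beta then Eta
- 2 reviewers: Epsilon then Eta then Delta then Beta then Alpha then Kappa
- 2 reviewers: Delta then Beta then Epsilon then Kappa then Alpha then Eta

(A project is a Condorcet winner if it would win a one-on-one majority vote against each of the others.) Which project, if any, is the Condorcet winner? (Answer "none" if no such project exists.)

Head-to-head results (13 reviewers):
Beta vs Delta: 0 for Beta, 13 for Delta — Delta by 13–0.
Beta vs Epsilon: Beta, 8–5.
Beta vs Alpha: Beta, 10–3.
Beta vs Eta: Eta, 9–4.
Beta–Kappa: Kappa 9–4.
Delta vs Epsilon: Delta is ranked higher on 6+2+2 = 10 ballots, Epsilon on 3. Delta wins 10–3.
Delta vs Alpha: Delta, 10–3.
Delta vs Eta: Delta is ranked higher on 1+2+2 = 5 ballots, Eta on 8. Eta wins 8–5.
Delta vs Kappa: Delta preferred on 1+2+2+2 = 7 ballots; Delta wins 7–6.
Epsilon–Alpha: Alpha 9–4.
Epsilon vs Eta: 1+2+2+2 = 7 for Epsilon, 6 for Eta — Epsilon by 7–6.
Epsilon vs Kappa: Epsilon, 7–6.
Alpha vs Eta: 5 to 8, Eta.
Alpha–Kappa: Kappa 8–5.
Eta vs Kappa: Eta preferred on 6+2 = 8 ballots; Eta wins 8–5.
Each project drops at least one matchup (Beta loses to Delta; Delta loses to Eta; Epsilon loses to Beta; Alpha loses to Beta; Eta loses to Epsilon; Kappa loses to Delta); the cycle Beta → Epsilon → Eta → Beta rules out a Condorcet winner.

none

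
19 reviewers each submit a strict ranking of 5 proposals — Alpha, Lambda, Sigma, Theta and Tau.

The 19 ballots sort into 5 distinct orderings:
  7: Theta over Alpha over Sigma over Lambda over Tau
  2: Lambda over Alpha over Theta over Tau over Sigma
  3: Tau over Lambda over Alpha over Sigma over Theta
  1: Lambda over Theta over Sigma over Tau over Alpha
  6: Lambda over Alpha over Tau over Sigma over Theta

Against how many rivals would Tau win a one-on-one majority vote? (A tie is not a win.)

1

Tau against each rival (19 reviewers):
Tau vs Alpha: Tau is ranked higher on 3+1 = 4 ballots, Alpha on 15. Alpha wins 15–4.
Tau vs Lambda: Lambda, 16–3.
Tau vs Sigma: Tau, 11–8.
Tau–Theta: Theta 10–9.
Tau beats Sigma; loses to Alpha, Lambda, Theta — 1 pairwise win.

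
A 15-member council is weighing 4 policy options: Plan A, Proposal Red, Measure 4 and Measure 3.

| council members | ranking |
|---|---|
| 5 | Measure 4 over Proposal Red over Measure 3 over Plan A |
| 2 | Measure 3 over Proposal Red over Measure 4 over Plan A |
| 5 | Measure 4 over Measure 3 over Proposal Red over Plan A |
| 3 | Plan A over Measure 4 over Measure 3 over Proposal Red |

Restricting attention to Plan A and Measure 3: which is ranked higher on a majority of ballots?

Measure 3

Ballots ranking Plan A above Measure 3: 3.
Ballots ranking Measure 3 above Plan A: 15 − 3 = 12.
Measure 3 wins the head-to-head 12–3.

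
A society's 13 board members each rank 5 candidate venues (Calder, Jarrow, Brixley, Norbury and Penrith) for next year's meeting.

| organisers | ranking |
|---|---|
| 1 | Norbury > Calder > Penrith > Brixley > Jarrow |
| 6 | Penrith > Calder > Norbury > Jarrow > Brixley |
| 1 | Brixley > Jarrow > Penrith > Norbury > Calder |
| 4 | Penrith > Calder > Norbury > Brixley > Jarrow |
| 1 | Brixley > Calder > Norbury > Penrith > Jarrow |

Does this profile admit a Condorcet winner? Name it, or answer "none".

Penrith

Check each pair by majority over 13 ballots:
Calder vs Jarrow: Calder wins 12–1.
Calder vs Brixley: Calder, 11–2.
Calder–Norbury: Calder 11–2.
Calder vs Penrith: Penrith wins 11–2.
Jarrow vs Brixley: Brixley wins 7–6.
Jarrow vs Norbury: Norbury, 12–1.
Jarrow vs Penrith: Penrith wins 12–1.
Brixley–Norbury: Norbury 11–2.
Brixley–Penrith: Penrith 11–2.
Norbury–Penrith: Penrith 11–2.
Only Penrith has no losses; Penrith is the Condorcet winner.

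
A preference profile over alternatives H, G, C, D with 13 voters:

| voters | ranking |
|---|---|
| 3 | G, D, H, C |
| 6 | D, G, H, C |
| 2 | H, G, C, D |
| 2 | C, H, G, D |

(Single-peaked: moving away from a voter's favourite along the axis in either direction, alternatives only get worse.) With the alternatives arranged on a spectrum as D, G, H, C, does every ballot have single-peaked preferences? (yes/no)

yes

Axis positions: D=1, G=2, H=3, C=4.
Type 1 (peak G at position 2): ranking walks positions 2-1-3-4, expanding outward from the peak — single-peaked.
Type 2 (peak D at position 1): ranking walks positions 1-2-3-4, expanding outward from the peak — single-peaked.
Type 3 (peak H at position 3): ranking walks positions 3-2-4-1, expanding outward from the peak — single-peaked.
Type 4 (peak C at position 4): ranking walks positions 4-3-2-1, expanding outward from the peak — single-peaked.
Every ranking is single-peaked on this axis.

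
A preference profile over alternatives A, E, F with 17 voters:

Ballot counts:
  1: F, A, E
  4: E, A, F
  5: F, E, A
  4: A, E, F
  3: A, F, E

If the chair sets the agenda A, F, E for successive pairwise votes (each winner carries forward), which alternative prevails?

Round 1: A vs F — 11–6, A advances.
Round 2: A vs E — 8–9, E advances.
E survives the agenda.

E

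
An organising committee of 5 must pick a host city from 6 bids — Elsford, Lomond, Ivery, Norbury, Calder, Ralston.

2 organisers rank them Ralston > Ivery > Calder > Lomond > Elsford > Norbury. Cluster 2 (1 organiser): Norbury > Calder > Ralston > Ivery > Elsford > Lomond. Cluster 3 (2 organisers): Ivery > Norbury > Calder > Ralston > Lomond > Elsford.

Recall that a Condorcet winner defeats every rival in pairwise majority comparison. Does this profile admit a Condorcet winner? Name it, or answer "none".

none

Pairwise majorities:
Elsford vs Lomond: 1 for Elsford, 4 for Lomond — Lomond by 4–1.
Elsford vs Ivery: Elsford preferred on 0 ballots; Ivery wins 5–0.
Elsford vs Norbury: 2 for Elsford, 3 for Norbury — Norbury by 3–2.
Elsford vs Calder: Elsford preferred on 0 ballots; Calder wins 5–0.
Elsford vs Ralston: 0 for Elsford, 5 for Ralston — Ralston by 5–0.
Lomond vs Ivery: 0 for Lomond, 5 for Ivery — Ivery by 5–0.
Lomond vs Norbury: Lomond is ranked higher on 2 ballots, Norbury on 3. Norbury wins 3–2.
Lomond vs Calder: 0 for Lomond, 5 for Calder — Calder by 5–0.
Lomond vs Ralston: Lomond is ranked higher on 0 ballots, Ralston on 5. Ralston wins 5–0.
Ivery vs Norbury: Ivery preferred on 2+2 = 4 ballots; Ivery wins 4–1.
Ivery vs Calder: 4 to 1, Ivery.
Ivery vs Ralston: 2 for Ivery, 3 for Ralston — Ralston by 3–2.
Norbury vs Calder: 3 to 2, Norbury.
Norbury vs Ralston: Norbury preferred on 1+2 = 3 ballots; Norbury wins 3–2.
Calder vs Ralston: 1+2 = 3 for Calder, 2 for Ralston — Calder by 3–2.
Every city loses at least once (Elsford loses to Lomond; Lomond loses to Ivery; Ivery loses to Ralston; Norbury loses to Ivery; Calder loses to Ivery; Ralston loses to Norbury). The majority relation contains the cycle Ivery beats Norbury beats Ralston beats Ivery, so there is no Condorcet winner.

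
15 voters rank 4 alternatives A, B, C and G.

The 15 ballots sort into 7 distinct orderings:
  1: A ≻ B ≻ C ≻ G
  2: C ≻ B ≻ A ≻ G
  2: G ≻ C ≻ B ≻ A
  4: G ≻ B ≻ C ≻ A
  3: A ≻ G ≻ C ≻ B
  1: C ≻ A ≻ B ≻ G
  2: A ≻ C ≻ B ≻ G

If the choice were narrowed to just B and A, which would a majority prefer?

Ballots ranking B above A: 2 + 2 + 4 = 8.
Ballots ranking A above B: 15 − 8 = 7.
B wins the head-to-head 8–7.

B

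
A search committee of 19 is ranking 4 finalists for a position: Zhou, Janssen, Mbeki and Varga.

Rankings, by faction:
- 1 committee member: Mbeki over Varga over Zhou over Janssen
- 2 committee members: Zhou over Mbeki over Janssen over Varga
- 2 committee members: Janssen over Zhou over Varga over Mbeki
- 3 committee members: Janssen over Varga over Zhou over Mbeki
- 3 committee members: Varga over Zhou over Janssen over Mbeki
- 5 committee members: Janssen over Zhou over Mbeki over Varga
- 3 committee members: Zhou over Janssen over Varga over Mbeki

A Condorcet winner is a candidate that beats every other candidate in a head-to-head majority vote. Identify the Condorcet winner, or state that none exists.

Janssen

Pairwise majorities:
Zhou vs Janssen: Zhou preferred on 1+2+3+3 = 9 ballots; Janssen wins 10–9.
Zhou vs Mbeki: 18 to 1, Zhou.
Zhou vs Varga: Zhou is ranked higher on 2+2+5+3 = 12 ballots, Varga on 7. Zhou wins 12–7.
Janssen vs Mbeki: Janssen is ranked higher on 2+3+3+5+3 = 16 ballots, Mbeki on 3. Janssen wins 16–3.
Janssen vs Varga: 2+2+3+5+3 = 15 for Janssen, 4 for Varga — Janssen by 15–4.
Mbeki vs Varga: Mbeki preferred on 1+2+5 = 8 ballots; Varga wins 11–8.
Janssen wins every pairwise contest, so Janssen is the Condorcet winner.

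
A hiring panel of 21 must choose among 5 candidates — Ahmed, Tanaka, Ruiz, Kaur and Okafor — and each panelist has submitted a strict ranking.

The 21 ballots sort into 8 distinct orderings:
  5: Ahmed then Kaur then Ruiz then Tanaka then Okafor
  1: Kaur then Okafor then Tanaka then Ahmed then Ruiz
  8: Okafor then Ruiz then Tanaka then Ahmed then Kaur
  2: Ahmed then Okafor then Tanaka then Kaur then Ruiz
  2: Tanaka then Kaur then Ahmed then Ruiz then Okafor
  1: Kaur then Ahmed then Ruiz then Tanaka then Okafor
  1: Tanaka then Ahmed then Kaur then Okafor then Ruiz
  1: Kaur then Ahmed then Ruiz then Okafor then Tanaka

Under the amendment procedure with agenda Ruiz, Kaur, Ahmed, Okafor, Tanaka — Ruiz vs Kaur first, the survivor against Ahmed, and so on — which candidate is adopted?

Tanaka

Round 1: Ruiz vs Kaur — 8–13, Kaur advances.
Round 2: Kaur vs Ahmed — 5–16, Ahmed advances.
Round 3: Ahmed vs Okafor — 12–9, Ahmed advances.
Round 4: Ahmed vs Tanaka — 9–12, Tanaka advances.
Tanaka survives the agenda.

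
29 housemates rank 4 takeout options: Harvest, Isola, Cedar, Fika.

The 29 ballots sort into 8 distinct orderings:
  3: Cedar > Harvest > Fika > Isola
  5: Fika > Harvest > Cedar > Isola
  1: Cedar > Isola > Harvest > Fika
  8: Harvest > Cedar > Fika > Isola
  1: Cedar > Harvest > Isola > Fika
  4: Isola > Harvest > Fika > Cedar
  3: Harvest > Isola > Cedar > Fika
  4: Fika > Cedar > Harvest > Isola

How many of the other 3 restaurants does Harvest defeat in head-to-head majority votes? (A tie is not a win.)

Harvest against each rival (29 friends):
Harvest vs Isola: Harvest is ranked higher on 3+5+8+1+3+4 = 24 ballots, Isola on 5. Harvest wins 24–5.
Harvest vs Cedar: Harvest, 20–9.
Harvest vs Fika: Harvest preferred on 3+1+8+1+4+3 = 20 ballots; Harvest wins 20–9.
Harvest beats Isola, Cedar, Fika — 3 pairwise wins.

3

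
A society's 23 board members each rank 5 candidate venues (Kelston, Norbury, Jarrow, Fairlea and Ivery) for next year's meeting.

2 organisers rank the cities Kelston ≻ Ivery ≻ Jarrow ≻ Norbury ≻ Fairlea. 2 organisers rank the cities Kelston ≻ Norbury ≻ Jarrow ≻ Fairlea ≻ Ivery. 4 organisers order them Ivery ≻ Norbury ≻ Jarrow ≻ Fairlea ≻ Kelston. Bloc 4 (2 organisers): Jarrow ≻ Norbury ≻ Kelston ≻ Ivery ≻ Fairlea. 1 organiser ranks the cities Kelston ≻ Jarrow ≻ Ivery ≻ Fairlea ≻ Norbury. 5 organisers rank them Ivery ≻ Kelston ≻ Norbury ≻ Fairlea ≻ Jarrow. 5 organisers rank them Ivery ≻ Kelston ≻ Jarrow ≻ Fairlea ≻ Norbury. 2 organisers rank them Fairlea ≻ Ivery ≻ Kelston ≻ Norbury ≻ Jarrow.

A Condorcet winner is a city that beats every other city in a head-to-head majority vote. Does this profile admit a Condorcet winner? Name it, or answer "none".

Check each pair by majority over 23 ballots:
Kelston vs Norbury: 17 to 6, Kelston.
Kelston vs Jarrow: Kelston preferred on 2+2+1+5+5+2 = 17 ballots; Kelston wins 17–6.
Kelston vs Fairlea: Kelston is ranked higher on 2+2+2+1+5+5 = 17 ballots, Fairlea on 6. Kelston wins 17–6.
Kelston vs Ivery: 2+2+2+1 = 7 for Kelston, 16 for Ivery — Ivery by 16–7.
Norbury vs Jarrow: 2+4+5+2 = 13 for Norbury, 10 for Jarrow — Norbury by 13–10.
Norbury vs Fairlea: Norbury is ranked higher on 2+2+4+2+5 = 15 ballots, Fairlea on 8. Norbury wins 15–8.
Norbury vs Ivery: 2+2 = 4 for Norbury, 19 for Ivery — Ivery by 19–4.
Jarrow vs Fairlea: Jarrow is ranked higher on 2+2+4+2+1+5 = 16 ballots, Fairlea on 7. Jarrow wins 16–7.
Jarrow vs Ivery: 2+2+1 = 5 for Jarrow, 18 for Ivery — Ivery by 18–5.
Fairlea vs Ivery: Fairlea is ranked higher on 2+2 = 4 ballots, Ivery on 19. Ivery wins 19–4.
Ivery beats each of Kelston, Norbury, Jarrow, Fairlea — Ivery is the Condorcet winner.

Ivery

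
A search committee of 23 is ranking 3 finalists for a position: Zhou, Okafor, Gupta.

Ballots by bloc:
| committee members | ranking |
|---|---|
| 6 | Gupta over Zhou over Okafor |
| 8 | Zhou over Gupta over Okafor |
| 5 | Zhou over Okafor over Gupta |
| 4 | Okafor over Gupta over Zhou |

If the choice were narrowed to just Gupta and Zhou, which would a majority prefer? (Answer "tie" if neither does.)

Ballots ranking Gupta above Zhou: 6 + 4 = 10.
Ballots ranking Zhou above Gupta: 23 − 10 = 13.
Zhou wins the head-to-head 13–10.

Zhou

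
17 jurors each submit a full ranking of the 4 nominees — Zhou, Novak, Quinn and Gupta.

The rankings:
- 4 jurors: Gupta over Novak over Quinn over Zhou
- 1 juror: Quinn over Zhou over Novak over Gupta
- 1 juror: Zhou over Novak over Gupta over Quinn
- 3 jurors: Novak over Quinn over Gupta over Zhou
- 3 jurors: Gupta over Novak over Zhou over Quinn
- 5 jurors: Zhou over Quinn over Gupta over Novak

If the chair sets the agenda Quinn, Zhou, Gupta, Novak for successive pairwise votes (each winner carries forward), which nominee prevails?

Gupta

Round 1: Quinn vs Zhou — 8–9, Zhou advances.
Round 2: Zhou vs Gupta — 7–10, Gupta advances.
Round 3: Gupta vs Novak — 12–5, Gupta advances.
The agenda winner is Gupta.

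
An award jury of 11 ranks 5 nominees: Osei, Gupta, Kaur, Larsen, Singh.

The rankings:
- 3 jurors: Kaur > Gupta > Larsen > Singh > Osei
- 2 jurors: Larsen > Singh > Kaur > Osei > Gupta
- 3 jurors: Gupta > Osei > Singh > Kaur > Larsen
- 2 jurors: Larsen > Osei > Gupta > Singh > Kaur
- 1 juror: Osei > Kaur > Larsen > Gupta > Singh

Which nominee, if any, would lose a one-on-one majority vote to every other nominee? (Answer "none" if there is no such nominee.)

none

Head-to-head results (11 jurors):
Osei vs Gupta: Gupta, 6–5.
Osei vs Kaur: Osei, 6–5.
Osei vs Larsen: Osei is ranked higher on 3+1 = 4 ballots, Larsen on 7. Larsen wins 7–4.
Osei vs Singh: Osei, 6–5.
Gupta vs Kaur: Kaur wins 6–5.
Gupta vs Larsen: 3+3 = 6 for Gupta, 5 for Larsen — Gupta by 6–5.
Gupta vs Singh: Gupta, 9–2.
Kaur vs Larsen: Kaur, 7–4.
Kaur vs Singh: Singh wins 7–4.
Larsen–Singh: Larsen 8–3.
Every nominee wins at least one matchup (Osei beats Kaur; Gupta beats Osei; Kaur beats Gupta; Larsen beats Osei; Singh beats Kaur), so there is no Condorcet loser.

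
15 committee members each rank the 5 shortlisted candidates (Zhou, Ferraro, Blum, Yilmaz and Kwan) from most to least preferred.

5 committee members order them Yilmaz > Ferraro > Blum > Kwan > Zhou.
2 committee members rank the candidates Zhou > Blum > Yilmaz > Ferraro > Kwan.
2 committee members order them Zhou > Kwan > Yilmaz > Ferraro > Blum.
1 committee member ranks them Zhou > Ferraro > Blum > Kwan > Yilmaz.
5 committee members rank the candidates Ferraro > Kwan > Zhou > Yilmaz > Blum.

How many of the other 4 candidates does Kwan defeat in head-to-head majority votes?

Kwan against each rival (15 committee members):
Kwan vs Zhou: 5+5 = 10 for Kwan, 5 for Zhou — Kwan by 10–5.
Kwan–Ferraro: Ferraro 13–2.
Kwan–Blum: Blum 8–7.
Kwan vs Yilmaz: Kwan preferred on 2+1+5 = 8 ballots; Kwan wins 8–7.
Kwan beats Zhou, Yilmaz; loses to Ferraro, Blum — 2 pairwise wins.

2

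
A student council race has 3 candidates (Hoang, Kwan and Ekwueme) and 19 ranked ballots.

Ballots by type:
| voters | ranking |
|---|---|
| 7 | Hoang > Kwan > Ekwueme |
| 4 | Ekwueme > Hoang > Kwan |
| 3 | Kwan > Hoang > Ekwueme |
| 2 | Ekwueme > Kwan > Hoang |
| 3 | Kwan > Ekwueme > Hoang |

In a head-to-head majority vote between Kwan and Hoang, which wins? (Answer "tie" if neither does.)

Hoang

Ballots ranking Kwan above Hoang: 3 + 2 + 3 = 8.
Ballots ranking Hoang above Kwan: 19 − 8 = 11.
Hoang wins the head-to-head 11–8.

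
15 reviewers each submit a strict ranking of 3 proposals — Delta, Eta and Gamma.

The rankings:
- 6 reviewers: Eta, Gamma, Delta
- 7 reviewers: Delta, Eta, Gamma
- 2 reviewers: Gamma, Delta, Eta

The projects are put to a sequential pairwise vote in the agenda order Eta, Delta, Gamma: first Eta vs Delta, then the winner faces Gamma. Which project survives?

Gamma

Round 1: Eta vs Delta — 6–9, Delta advances.
Round 2: Delta vs Gamma — 7–8, Gamma advances.
The agenda winner is Gamma.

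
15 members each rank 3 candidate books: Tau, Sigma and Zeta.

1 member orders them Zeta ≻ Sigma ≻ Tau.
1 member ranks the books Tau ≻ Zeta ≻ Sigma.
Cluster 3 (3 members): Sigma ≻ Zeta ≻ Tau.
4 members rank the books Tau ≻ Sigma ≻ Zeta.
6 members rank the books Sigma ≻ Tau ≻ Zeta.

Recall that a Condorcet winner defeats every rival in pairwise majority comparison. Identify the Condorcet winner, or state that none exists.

Sigma

Pairwise majorities:
Tau vs Sigma: 1+4 = 5 for Tau, 10 for Sigma — Sigma by 10–5.
Tau vs Zeta: Tau preferred on 1+4+6 = 11 ballots; Tau wins 11–4.
Sigma vs Zeta: Sigma is ranked higher on 3+4+6 = 13 ballots, Zeta on 2. Sigma wins 13–2.
Sigma beats each of Tau, Zeta — Sigma is the Condorcet winner.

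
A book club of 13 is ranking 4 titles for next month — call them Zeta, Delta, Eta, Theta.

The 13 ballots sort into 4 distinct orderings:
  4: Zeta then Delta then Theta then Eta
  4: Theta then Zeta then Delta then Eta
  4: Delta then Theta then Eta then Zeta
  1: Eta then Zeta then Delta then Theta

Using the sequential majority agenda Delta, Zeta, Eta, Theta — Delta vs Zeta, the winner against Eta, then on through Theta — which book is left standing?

Theta

Round 1: Delta vs Zeta — 4–9, Zeta advances.
Round 2: Zeta vs Eta — 8–5, Zeta advances.
Round 3: Zeta vs Theta — 5–8, Theta advances.
Theta survives the agenda.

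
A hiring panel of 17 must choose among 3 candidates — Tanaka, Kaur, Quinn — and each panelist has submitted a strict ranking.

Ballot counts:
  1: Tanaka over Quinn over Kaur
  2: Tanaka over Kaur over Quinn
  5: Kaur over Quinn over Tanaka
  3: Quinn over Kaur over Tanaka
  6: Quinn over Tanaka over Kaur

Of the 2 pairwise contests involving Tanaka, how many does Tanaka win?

1

Tanaka against each rival (17 committee members):
Tanaka vs Kaur: 1+2+6 = 9 for Tanaka, 8 for Kaur — Tanaka by 9–8.
Tanaka vs Quinn: Quinn, 14–3.
Tanaka beats Kaur; loses to Quinn — 1 pairwise win.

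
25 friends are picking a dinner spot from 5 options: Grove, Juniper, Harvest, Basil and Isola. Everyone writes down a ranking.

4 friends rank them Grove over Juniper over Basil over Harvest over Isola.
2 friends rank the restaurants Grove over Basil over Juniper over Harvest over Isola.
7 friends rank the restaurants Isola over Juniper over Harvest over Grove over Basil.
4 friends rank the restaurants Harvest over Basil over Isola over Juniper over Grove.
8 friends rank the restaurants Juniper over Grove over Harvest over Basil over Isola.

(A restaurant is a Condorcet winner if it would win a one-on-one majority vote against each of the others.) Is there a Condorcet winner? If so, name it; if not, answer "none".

Check each pair by majority over 25 ballots:
Grove vs Juniper: Juniper, 19–6.
Grove–Harvest: Grove 14–11.
Grove vs Basil: Grove wins 21–4.
Grove vs Isola: Grove wins 14–11.
Juniper–Harvest: Juniper 21–4.
Juniper–Basil: Juniper 19–6.
Juniper–Isola: Juniper 14–11.
Harvest vs Basil: Harvest, 19–6.
Harvest vs Isola: Harvest, 18–7.
Basil–Isola: Basil 18–7.
Juniper wins every pairwise contest, so Juniper is the Condorcet winner.

Juniper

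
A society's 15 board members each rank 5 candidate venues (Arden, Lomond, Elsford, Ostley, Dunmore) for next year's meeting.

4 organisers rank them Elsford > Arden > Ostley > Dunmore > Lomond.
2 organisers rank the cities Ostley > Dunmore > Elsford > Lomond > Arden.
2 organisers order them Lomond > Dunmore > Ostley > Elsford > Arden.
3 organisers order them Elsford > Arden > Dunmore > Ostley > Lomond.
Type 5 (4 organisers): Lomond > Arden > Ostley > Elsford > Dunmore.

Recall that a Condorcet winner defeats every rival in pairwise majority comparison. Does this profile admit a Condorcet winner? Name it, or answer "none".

none

Check each pair by majority over 15 ballots:
Arden–Lomond: Lomond 8–7.
Arden vs Elsford: Elsford wins 11–4.
Arden–Ostley: Arden 11–4.
Arden vs Dunmore: Arden wins 11–4.
Lomond–Elsford: Elsford 9–6.
Lomond–Ostley: Ostley 9–6.
Lomond–Dunmore: Dunmore 9–6.
Elsford vs Ostley: Ostley wins 8–7.
Elsford–Dunmore: Elsford 11–4.
Ostley vs Dunmore: Ostley wins 10–5.
Every city loses at least once (Arden loses to Lomond; Lomond loses to Elsford; Elsford loses to Ostley; Ostley loses to Arden; Dunmore loses to Arden). The majority relation contains the cycle Arden > Ostley > Lomond > Arden, so there is no Condorcet winner.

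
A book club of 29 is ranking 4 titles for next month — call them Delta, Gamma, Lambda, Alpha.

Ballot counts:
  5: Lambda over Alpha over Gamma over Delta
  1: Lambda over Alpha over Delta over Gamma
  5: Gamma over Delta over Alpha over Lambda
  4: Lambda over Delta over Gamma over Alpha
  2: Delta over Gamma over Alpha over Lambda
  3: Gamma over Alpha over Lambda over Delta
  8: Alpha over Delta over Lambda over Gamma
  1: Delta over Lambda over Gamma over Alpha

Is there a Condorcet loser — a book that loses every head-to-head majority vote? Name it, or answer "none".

Pairwise majorities:
Delta vs Gamma: Delta, 16–13.
Delta vs Lambda: Delta wins 16–13.
Delta vs Alpha: Alpha, 17–12.
Gamma vs Lambda: Gamma preferred on 5+2+3 = 10 ballots; Lambda wins 19–10.
Gamma vs Alpha: 15 to 14, Gamma.
Lambda vs Alpha: Alpha, 18–11.
Every book wins at least one matchup (Delta beats Gamma; Gamma beats Alpha; Lambda beats Gamma; Alpha beats Delta), so there is no Condorcet loser.

none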